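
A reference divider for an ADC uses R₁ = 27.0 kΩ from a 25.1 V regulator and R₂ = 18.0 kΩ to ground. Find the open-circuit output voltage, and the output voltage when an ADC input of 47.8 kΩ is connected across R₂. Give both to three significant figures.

Open-circuit: V = 25.1 × 18.0/(27.0 + 18.0) = 10.0 V.
With the load, R₂ becomes R₂‖R_L = 13.08 kΩ, so V = 25.1 × 13.08/40.08 = 8.19 V.

Unloaded: 10.0 V; loaded: 8.19 V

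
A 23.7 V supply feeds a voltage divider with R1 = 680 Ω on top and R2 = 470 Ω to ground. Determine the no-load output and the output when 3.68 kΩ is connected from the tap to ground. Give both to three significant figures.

Unloaded: 9.69 V; loaded: 9.01 V

Open-circuit: V = 23.7 × 470/(680 + 470) = 9.69 V.
With the load, R2 becomes R2‖R_L = 416.8 Ω, so V = 23.7 × 416.8/1097 = 9.01 V.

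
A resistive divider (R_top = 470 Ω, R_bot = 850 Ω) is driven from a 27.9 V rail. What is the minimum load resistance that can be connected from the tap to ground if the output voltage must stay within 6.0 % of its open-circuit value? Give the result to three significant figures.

Output resistance R_th = R_top‖R_bot = (470 × 850)/1320 = 302.7 Ω.
The fractional drop is R_th/(R_th + R_L); requiring this ≤ 0.0600 gives R_L ≥ R_th(1/0.0600 − 1) = 302.7 × 15.67 = 4.74 kΩ.

R_L(min) ≈ 4.74 kΩ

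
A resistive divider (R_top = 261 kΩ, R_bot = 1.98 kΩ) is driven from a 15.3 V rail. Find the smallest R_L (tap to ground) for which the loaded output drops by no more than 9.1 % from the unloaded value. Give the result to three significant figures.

Output resistance R_th = R_top‖R_bot = (261 × 1.98)/263.0 = 1.965 kΩ.
The fractional drop is R_th/(R_th + R_L); requiring this ≤ 0.0910 gives R_L ≥ R_th(1/0.0910 − 1) = 1.965 × 9.989 = 19.6 kΩ.

R_L(min) ≈ 19.6 kΩ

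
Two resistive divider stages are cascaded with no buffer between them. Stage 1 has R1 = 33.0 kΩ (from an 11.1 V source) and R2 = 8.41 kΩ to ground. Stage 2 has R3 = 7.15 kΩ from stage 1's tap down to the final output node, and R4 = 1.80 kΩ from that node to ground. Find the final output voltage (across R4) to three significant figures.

V_out ≈ 0.259 V

Stage 2 presents R3+R4 = 8.950 kΩ as a load on stage 1's tap.
Stage 1's lower leg becomes R2‖(R3+R4) = 4.336 kΩ, so V_mid = 11.1 × 4.336/37.34 = 1.289 V.
Stage 2 is itself unloaded: V_out = V_mid × R4/(R3+R4) = 1.289 × 1.80/8.950 = 0.259 V.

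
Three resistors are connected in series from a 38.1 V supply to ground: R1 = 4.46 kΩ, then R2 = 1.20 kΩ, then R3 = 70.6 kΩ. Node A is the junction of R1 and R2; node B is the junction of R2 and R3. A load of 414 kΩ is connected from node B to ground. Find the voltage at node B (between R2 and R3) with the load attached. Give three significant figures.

V ≈ 34.8 V

At node B, R3 is in parallel with the load: R3‖R_L = 60.31 kΩ.
Below node A the resistance is R2 + (R3‖R_L) = 61.51 kΩ, so V_A = 38.1 × 61.51/65.97 = 35.52 V.
Then V_B = V_A × (R3‖R_L)/(R2 + R3‖R_L) = 35.52 × 60.31/61.51 = 34.8 V.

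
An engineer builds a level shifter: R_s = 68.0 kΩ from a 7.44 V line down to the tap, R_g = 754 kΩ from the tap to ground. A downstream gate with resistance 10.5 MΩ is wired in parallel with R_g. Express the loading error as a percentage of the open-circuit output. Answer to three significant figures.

The divider's output (Thévenin) resistance is R_s‖R_g = 62.37 kΩ.
Fractional drop under load = R_th/(R_th + R_L) = 62.37 / (62.37 + 10500) = 0.005905.
So the output falls by 0.591 %.

0.591 %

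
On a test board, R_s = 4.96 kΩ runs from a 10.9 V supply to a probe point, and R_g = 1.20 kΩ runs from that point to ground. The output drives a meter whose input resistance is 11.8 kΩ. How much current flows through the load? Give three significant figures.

I_L ≈ 0.166 mA

R_g‖R_L = 1.089 kΩ; V_out = 10.9 × 1.089/6.049 = 1.963 V.
I_L = V_out / R_L = 1.963 / 11.8 kΩ = 0.166 mA.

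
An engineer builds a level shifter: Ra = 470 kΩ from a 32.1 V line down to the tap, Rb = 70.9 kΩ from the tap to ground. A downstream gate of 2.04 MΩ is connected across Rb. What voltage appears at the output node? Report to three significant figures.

The load sits in parallel with Rb: Rb‖R_L = (70.9 × 2040) / (70.9 + 2040) = 68.52 kΩ.
V_out = 32.1 × 68.52 / (470 + 68.52) = 32.1 × 68.52/538.5 = 4.08 V.
(Unloaded it would have been 4.21 V.)

V_out ≈ 4.08 V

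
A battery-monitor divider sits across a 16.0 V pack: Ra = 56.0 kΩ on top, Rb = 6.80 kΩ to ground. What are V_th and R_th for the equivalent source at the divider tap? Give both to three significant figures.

V_th = 1.73 V, R_th = 6.06 kΩ

V_th is the open-circuit tap voltage: 16.0 × 6.80/(56.0 + 6.80) = 1.73 V.
With the supply zeroed, Ra and Rb appear in parallel from the tap: R_th = Ra‖Rb = (56.0 × 6.80)/62.80 = 6.06 kΩ.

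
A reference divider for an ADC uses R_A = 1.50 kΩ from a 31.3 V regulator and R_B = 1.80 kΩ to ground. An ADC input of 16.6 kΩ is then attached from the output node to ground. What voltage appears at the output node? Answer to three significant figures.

V_out ≈ 16.3 V

The load sits in parallel with R_B: R_B‖R_L = (1.80 × 16.6) / (1.80 + 16.6) = 1.624 kΩ.
V_out = 31.3 × 1.624 / (1.50 + 1.624) = 31.3 × 1.624/3.124 = 16.3 V.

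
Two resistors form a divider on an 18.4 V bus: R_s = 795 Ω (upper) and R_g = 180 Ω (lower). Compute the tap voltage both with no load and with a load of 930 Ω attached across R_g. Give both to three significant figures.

Open-circuit: V = 18.4 × 180/(795 + 180) = 3.40 V.
With the load, R_g becomes R_g‖R_L = 150.8 Ω, so V = 18.4 × 150.8/945.8 = 2.93 V.

Unloaded: 3.40 V; loaded: 2.93 V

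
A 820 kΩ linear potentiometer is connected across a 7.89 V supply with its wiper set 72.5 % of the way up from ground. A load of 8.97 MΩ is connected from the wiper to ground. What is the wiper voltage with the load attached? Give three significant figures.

The wiper splits the pot into (1−α)R = 225.5 kΩ above and αR = 594.5 kΩ below.
Lower section ‖ load = 557.5 kΩ.
V_wiper = 7.89 × 557.5/(225.5 + 557.5) = 5.62 V.

V ≈ 5.62 V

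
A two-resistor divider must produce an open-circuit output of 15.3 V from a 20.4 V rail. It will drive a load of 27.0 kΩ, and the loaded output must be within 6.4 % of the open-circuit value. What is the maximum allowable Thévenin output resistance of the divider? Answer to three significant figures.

R_th ≤ 1.85 kΩ

Loading drop = R_th/(R_th + R_L) ≤ 0.0640, so R_th ≤ R_L · ε/(1−ε) = 27.0 kΩ × 0.0640/0.9360 = 1.85 kΩ.
(Any R1, R2 with R2/(R1+R2) = 0.750 and R1‖R2 ≤ 1.85 kΩ will meet the spec.)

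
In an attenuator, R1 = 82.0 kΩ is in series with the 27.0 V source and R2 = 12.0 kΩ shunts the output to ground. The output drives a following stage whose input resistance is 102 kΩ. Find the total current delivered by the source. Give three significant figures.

I ≈ 0.291 mA

R2‖R_L = 10.74 kΩ, so the source sees R1 + R2‖R_L = 92.74 kΩ.
I = 27.0 V / 92.74 kΩ = 0.291 mA.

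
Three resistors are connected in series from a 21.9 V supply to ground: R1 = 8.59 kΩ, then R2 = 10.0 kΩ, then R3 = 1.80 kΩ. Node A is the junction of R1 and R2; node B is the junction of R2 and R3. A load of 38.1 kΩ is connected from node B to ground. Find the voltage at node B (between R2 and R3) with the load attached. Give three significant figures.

At node B, R3 is in parallel with the load: R3‖R_L = 1.719 kΩ.
Below node A the resistance is R2 + (R3‖R_L) = 11.72 kΩ, so V_A = 21.9 × 11.72/20.31 = 12.64 V.
Then V_B = V_A × (R3‖R_L)/(R2 + R3‖R_L) = 12.64 × 1.719/11.72 = 1.85 V.

V ≈ 1.85 V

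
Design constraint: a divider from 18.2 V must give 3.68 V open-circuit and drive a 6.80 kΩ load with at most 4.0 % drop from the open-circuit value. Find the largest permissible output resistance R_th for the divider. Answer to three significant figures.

Loading drop = R_th/(R_th + R_L) ≤ 0.0400, so R_th ≤ R_L · ε/(1−ε) = 6.80 kΩ × 0.0400/0.9600 = 283 Ω.

R_th ≤ 283 Ω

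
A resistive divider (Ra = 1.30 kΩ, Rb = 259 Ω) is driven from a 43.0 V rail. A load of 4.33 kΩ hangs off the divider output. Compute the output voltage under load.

V_out ≈ 6.80 V

The load sits in parallel with Rb: Rb‖R_L = (259 × 4330) / (259 + 4330) = 244.4 Ω.
V_out = 43.0 × 244.4 / (1300 + 244.4) = 43.0 × 244.4/1544 = 6.80 V.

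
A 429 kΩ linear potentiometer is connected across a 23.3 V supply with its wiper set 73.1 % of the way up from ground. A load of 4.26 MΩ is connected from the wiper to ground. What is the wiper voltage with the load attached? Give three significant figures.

V ≈ 16.7 V

The wiper splits the pot into (1−α)R = 115.4 kΩ above and αR = 313.6 kΩ below.
Lower section ‖ load = 292.1 kΩ.
V_wiper = 23.3 × 292.1/(115.4 + 292.1) = 16.7 V.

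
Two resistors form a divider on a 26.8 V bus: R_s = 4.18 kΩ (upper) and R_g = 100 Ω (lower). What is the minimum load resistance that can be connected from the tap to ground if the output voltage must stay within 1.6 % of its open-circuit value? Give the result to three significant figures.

Output resistance R_th = R_s‖R_g = (4180 × 100)/4280 = 97.66 Ω.
The fractional drop is R_th/(R_th + R_L); requiring this ≤ 0.0160 gives R_L ≥ R_th(1/0.0160 − 1) = 97.66 × 61.50 = 6.01 kΩ.

R_L(min) ≈ 6.01 kΩ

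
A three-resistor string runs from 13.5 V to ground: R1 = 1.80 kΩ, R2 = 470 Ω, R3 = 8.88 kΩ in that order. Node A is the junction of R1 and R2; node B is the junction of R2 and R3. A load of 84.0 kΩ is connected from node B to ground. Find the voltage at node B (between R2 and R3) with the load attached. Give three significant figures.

At node B, R3 is in parallel with the load: R3‖R_L = 8031 Ω.
Below node A the resistance is R2 + (R3‖R_L) = 8501 Ω, so V_A = 13.5 × 8501/10300 = 11.14 V.
Then V_B = V_A × (R3‖R_L)/(R2 + R3‖R_L) = 11.14 × 8031/8501 = 10.5 V.

V ≈ 10.5 V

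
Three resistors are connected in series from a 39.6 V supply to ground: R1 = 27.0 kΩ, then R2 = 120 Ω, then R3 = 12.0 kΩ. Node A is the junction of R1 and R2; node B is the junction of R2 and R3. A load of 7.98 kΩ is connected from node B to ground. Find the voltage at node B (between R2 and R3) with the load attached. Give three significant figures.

V ≈ 5.95 V

At node B, R3 is in parallel with the load: R3‖R_L = 4793 Ω.
Below node A the resistance is R2 + (R3‖R_L) = 4913 Ω, so V_A = 39.6 × 4913/31910 = 6.096 V.
Then V_B = V_A × (R3‖R_L)/(R2 + R3‖R_L) = 6.096 × 4793/4913 = 5.95 V.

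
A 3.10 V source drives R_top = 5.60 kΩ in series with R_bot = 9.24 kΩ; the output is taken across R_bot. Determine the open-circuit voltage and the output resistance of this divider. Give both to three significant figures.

V_th = 1.93 V, R_th = 3.49 kΩ

V_th is the open-circuit tap voltage: 3.10 × 9.24/(5.60 + 9.24) = 1.93 V.
With the supply zeroed, R_top and R_bot appear in parallel from the tap: R_th = R_top‖R_bot = (5.60 × 9.24)/14.84 = 3.49 kΩ.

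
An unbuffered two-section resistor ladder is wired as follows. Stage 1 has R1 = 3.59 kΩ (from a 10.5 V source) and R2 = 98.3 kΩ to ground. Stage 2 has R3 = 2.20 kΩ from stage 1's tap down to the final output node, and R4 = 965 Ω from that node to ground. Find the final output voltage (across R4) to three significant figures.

V_out ≈ 1.47 V

Stage 2 presents R3+R4 = 3165 Ω as a load on stage 1's tap.
Stage 1's lower leg becomes R2‖(R3+R4) = 3066 Ω, so V_mid = 10.5 × 3066/6656 = 4.837 V.
Stage 2 is itself unloaded: V_out = V_mid × R4/(R3+R4) = 4.837 × 965/3165 = 1.47 V.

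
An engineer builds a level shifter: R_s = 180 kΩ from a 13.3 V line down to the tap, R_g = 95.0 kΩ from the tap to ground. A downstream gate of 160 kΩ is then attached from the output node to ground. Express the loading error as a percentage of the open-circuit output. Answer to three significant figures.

28.0 %

The divider's output (Thévenin) resistance is R_s‖R_g = 62.18 kΩ.
Fractional drop under load = R_th/(R_th + R_L) = 62.18 / (62.18 + 160) = 0.2799.
So the output falls by 28.0 %.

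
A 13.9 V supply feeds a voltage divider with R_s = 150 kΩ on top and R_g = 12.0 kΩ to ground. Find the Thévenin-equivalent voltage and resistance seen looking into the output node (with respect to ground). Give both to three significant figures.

V_th is the open-circuit tap voltage: 13.9 × 12.0/(150 + 12.0) = 1.03 V.
With the supply zeroed, R_s and R_g appear in parallel from the tap: R_th = R_s‖R_g = (150 × 12.0)/162.0 = 11.1 kΩ.

V_th = 1.03 V, R_th = 11.1 kΩ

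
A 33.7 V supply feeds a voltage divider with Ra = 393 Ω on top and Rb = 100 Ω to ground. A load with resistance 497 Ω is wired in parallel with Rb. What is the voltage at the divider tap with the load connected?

V_out ≈ 5.89 V

The load sits in parallel with Rb: Rb‖R_L = (100 × 497) / (100 + 497) = 83.25 Ω.
V_out = 33.7 × 83.25 / (393 + 83.25) = 33.7 × 83.25/476.2 = 5.89 V.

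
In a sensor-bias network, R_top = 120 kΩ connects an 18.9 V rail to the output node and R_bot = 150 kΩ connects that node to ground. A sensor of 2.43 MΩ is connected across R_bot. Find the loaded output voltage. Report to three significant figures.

V_out ≈ 10.2 V

The load sits in parallel with R_bot: R_bot‖R_L = (150 × 2430) / (150 + 2430) = 141.3 kΩ.
V_out = 18.9 × 141.3 / (120 + 141.3) = 18.9 × 141.3/261.3 = 10.2 V.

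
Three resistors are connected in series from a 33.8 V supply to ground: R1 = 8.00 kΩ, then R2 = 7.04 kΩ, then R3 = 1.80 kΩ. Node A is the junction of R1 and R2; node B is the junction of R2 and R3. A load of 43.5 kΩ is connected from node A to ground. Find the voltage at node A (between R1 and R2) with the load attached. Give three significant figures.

V ≈ 16.2 V

Below node A the series string R2+R3 = 8.840 kΩ sits in parallel with the 43.5 kΩ load: 7.347 kΩ.
V_A = 33.8 × 7.347/(8.00 + 7.347) = 16.2 V.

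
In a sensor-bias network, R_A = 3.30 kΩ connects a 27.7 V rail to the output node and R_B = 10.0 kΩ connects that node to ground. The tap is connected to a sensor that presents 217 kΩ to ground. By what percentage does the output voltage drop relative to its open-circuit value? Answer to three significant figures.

The divider's output (Thévenin) resistance is R_A‖R_B = 2.481 kΩ.
Fractional drop under load = R_th/(R_th + R_L) = 2.481 / (2.481 + 217) = 0.01130.
So the output falls by 1.13 %.

1.13 %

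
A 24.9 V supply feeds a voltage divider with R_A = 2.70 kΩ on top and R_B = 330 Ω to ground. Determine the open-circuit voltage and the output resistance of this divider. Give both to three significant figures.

V_th is the open-circuit tap voltage: 24.9 × 330/(2700 + 330) = 2.71 V.
With the supply zeroed, R_A and R_B appear in parallel from the tap: R_th = R_A‖R_B = (2700 × 330)/3030 = 294 Ω.

V_th = 2.71 V, R_th = 294 Ω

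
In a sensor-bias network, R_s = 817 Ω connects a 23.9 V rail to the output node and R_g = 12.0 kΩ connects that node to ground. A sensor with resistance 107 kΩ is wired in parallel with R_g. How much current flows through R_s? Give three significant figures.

I ≈ 2.06 mA

R_g‖R_L = 10790 Ω, so the source sees R_s + R_g‖R_L = 11610 Ω.
I = 23.9 V / 11610 Ω = 2.06 mA.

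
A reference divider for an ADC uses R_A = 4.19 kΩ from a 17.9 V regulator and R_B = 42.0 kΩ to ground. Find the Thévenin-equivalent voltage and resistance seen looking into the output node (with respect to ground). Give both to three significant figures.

V_th is the open-circuit tap voltage: 17.9 × 42.0/(4.19 + 42.0) = 16.3 V.
With the supply zeroed, R_A and R_B appear in parallel from the tap: R_th = R_A‖R_B = (4.19 × 42.0)/46.19 = 3.81 kΩ.

V_th = 16.3 V, R_th = 3.81 kΩ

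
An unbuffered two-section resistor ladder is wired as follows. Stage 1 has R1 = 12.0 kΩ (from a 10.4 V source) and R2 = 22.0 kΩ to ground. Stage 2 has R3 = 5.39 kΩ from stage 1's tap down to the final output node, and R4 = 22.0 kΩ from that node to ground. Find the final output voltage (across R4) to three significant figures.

Stage 2 presents R3+R4 = 27.39 kΩ as a load on stage 1's tap.
Stage 1's lower leg becomes R2‖(R3+R4) = 12.20 kΩ, so V_mid = 10.4 × 12.20/24.20 = 5.243 V.
Stage 2 is itself unloaded: V_out = V_mid × R4/(R3+R4) = 5.243 × 22.0/27.39 = 4.21 V.

V_out ≈ 4.21 V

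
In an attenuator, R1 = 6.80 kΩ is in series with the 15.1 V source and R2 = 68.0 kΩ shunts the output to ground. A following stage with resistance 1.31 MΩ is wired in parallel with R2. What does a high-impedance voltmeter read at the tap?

The load sits in parallel with R2: R2‖R_L = (68.0 × 1310) / (68.0 + 1310) = 64.64 kΩ.
V_out = 15.1 × 64.64 / (6.80 + 64.64) = 15.1 × 64.64/71.44 = 13.7 V.

V_out ≈ 13.7 V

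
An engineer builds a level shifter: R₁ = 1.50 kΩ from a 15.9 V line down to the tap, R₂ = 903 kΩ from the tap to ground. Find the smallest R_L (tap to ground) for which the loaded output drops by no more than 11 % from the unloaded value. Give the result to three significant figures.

R_L(min) ≈ 12.1 kΩ

Output resistance R_th = R₁‖R₂ = (1.50 × 903)/904.5 = 1.498 kΩ.
The fractional drop is R_th/(R_th + R_L); requiring this ≤ 0.110 gives R_L ≥ R_th(1/0.110 − 1) = 1.498 × 8.091 = 12.1 kΩ.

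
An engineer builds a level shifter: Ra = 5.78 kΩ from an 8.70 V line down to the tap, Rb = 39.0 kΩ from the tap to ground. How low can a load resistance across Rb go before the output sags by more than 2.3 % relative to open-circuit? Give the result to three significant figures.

Output resistance R_th = Ra‖Rb = (5.78 × 39.0)/44.78 = 5.034 kΩ.
The fractional drop is R_th/(R_th + R_L); requiring this ≤ 0.0230 gives R_L ≥ R_th(1/0.0230 − 1) = 5.034 × 42.48 = 214 kΩ.

R_L(min) ≈ 214 kΩ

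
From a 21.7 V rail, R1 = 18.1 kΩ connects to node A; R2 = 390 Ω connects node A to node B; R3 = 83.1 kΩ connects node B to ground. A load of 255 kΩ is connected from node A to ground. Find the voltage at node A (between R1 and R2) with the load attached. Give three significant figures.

V ≈ 16.9 V

Below node A the series string R2+R3 = 83490 Ω sits in parallel with the 255000 Ω load: 62900 Ω.
V_A = 21.7 × 62900/(18100 + 62900) = 16.9 V.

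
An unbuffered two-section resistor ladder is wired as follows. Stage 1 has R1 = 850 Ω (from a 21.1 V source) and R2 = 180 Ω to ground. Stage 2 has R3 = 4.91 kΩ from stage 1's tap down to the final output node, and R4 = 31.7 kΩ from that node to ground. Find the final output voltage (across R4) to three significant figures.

Stage 2 presents R3+R4 = 36610 Ω as a load on stage 1's tap.
Stage 1's lower leg becomes R2‖(R3+R4) = 179.1 Ω, so V_mid = 21.1 × 179.1/1029 = 3.672 V.
Stage 2 is itself unloaded: V_out = V_mid × R4/(R3+R4) = 3.672 × 31700/36610 = 3.18 V.

V_out ≈ 3.18 V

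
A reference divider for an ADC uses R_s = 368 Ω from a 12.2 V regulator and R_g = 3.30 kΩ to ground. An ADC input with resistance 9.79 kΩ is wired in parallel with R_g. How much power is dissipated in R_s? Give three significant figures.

Total resistance from the source is R_s + (R_g‖R_L) = 2836 Ω, so I = 12.2/2836 Ω = 4.302 mA.
P = I²·R_s = (4.302 mA)² × 368 Ω = 6.81 mW.

P ≈ 6.81 mW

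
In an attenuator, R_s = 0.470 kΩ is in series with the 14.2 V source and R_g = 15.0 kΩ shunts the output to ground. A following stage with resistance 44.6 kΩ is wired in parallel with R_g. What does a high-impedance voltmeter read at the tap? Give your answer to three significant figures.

V_out ≈ 13.6 V

The load sits in parallel with R_g: R_g‖R_L = (15000 × 44600) / (15000 + 44600) = 11220 Ω.
V_out = 14.2 × 11220 / (470 + 11220) = 14.2 × 11220/11690 = 13.6 V.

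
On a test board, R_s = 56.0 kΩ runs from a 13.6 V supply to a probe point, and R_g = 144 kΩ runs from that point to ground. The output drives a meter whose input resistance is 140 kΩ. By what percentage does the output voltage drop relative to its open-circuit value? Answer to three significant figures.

The divider's output (Thévenin) resistance is R_s‖R_g = 40.32 kΩ.
Fractional drop under load = R_th/(R_th + R_L) = 40.32 / (40.32 + 140) = 0.2236.
So the output falls by 22.4 %.

22.4 %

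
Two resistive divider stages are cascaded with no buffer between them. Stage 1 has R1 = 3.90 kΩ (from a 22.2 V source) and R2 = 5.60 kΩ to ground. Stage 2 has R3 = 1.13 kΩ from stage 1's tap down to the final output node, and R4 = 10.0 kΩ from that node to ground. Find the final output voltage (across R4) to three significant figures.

Stage 2 presents R3+R4 = 11.13 kΩ as a load on stage 1's tap.
Stage 1's lower leg becomes R2‖(R3+R4) = 3.726 kΩ, so V_mid = 22.2 × 3.726/7.626 = 10.85 V.
Stage 2 is itself unloaded: V_out = V_mid × R4/(R3+R4) = 10.85 × 10.0/11.13 = 9.74 V.

V_out ≈ 9.74 V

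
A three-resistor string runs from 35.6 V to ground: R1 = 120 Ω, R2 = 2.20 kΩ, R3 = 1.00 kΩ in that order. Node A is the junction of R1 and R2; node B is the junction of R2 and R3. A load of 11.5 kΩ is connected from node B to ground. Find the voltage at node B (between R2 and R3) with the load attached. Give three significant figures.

V ≈ 10.1 V

At node B, R3 is in parallel with the load: R3‖R_L = 920.0 Ω.
Below node A the resistance is R2 + (R3‖R_L) = 3120 Ω, so V_A = 35.6 × 3120/3240 = 34.28 V.
Then V_B = V_A × (R3‖R_L)/(R2 + R3‖R_L) = 34.28 × 920.0/3120 = 10.1 V.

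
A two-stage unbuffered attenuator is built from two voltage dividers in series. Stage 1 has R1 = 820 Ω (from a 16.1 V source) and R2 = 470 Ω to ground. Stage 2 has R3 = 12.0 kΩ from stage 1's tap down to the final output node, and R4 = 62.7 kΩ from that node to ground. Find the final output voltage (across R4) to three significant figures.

Stage 2 presents R3+R4 = 74700 Ω as a load on stage 1's tap.
Stage 1's lower leg becomes R2‖(R3+R4) = 467.1 Ω, so V_mid = 16.1 × 467.1/1287 = 5.843 V.
Stage 2 is itself unloaded: V_out = V_mid × R4/(R3+R4) = 5.843 × 62700/74700 = 4.90 V.

V_out ≈ 4.90 V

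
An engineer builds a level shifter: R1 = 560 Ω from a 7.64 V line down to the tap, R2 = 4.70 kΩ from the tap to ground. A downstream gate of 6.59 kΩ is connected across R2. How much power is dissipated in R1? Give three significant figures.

P ≈ 3.00 mW

Total resistance from the source is R1 + (R2‖R_L) = 3303 Ω, so I = 7.64/3303 Ω = 2.313 mA.
P = I²·R1 = (2.313 mA)² × 560 Ω = 3.00 mW.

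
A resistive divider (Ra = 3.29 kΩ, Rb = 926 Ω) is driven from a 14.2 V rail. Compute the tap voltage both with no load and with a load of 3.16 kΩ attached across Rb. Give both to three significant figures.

Open-circuit: V = 14.2 × 926/(3290 + 926) = 3.12 V.
With the load, Rb becomes Rb‖R_L = 716.1 Ω, so V = 14.2 × 716.1/4006 = 2.54 V.

Unloaded: 3.12 V; loaded: 2.54 V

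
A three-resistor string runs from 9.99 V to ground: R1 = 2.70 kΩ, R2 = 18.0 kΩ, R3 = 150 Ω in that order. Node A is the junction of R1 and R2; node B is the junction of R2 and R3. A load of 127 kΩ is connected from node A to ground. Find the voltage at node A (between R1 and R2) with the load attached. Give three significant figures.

Below node A the series string R2+R3 = 18150 Ω sits in parallel with the 127000 Ω load: 15880 Ω.
V_A = 9.99 × 15880/(2700 + 15880) = 8.54 V.

V ≈ 8.54 V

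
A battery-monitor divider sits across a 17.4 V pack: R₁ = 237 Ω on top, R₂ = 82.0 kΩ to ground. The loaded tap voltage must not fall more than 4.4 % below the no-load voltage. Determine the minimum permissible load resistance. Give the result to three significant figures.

R_L(min) ≈ 5.13 kΩ

Output resistance R_th = R₁‖R₂ = (237 × 82000)/82240 = 236.3 Ω.
The fractional drop is R_th/(R_th + R_L); requiring this ≤ 0.0440 gives R_L ≥ R_th(1/0.0440 − 1) = 236.3 × 21.73 = 5.13 kΩ.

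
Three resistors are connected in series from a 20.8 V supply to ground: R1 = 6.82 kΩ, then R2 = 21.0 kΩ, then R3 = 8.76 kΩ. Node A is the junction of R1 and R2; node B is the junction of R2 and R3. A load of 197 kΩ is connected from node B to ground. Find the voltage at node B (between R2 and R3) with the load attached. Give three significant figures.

V ≈ 4.82 V

At node B, R3 is in parallel with the load: R3‖R_L = 8.387 kΩ.
Below node A the resistance is R2 + (R3‖R_L) = 29.39 kΩ, so V_A = 20.8 × 29.39/36.21 = 16.88 V.
Then V_B = V_A × (R3‖R_L)/(R2 + R3‖R_L) = 16.88 × 8.387/29.39 = 4.82 V.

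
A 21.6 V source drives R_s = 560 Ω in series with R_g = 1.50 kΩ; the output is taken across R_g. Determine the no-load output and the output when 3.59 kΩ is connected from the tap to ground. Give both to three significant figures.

Open-circuit: V = 21.6 × 1500/(560 + 1500) = 15.7 V.
With the load, R_g becomes R_g‖R_L = 1058 Ω, so V = 21.6 × 1058/1618 = 14.1 V.

Unloaded: 15.7 V; loaded: 14.1 V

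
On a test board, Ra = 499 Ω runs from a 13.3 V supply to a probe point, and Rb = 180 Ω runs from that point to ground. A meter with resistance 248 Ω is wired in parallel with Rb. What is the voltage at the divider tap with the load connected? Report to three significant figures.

V_out ≈ 2.30 V

The load sits in parallel with Rb: Rb‖R_L = (180 × 248) / (180 + 248) = 104.3 Ω.
V_out = 13.3 × 104.3 / (499 + 104.3) = 13.3 × 104.3/603.3 = 2.30 V.
(Unloaded it would have been 3.53 V.)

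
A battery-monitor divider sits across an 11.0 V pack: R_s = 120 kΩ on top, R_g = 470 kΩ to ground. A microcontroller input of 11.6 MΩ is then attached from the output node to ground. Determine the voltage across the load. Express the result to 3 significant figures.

The load sits in parallel with R_g: R_g‖R_L = (470 × 11600) / (470 + 11600) = 451.7 kΩ.
V_out = 11.0 × 451.7 / (120 + 451.7) = 11.0 × 451.7/571.7 = 8.69 V.

V_out ≈ 8.69 V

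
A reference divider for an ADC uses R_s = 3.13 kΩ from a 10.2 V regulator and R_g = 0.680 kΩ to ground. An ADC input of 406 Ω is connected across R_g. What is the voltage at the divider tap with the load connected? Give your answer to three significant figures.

The load sits in parallel with R_g: R_g‖R_L = (680 × 406) / (680 + 406) = 254.2 Ω.
V_out = 10.2 × 254.2 / (3130 + 254.2) = 10.2 × 254.2/3384 = 0.766 V.

V_out ≈ 0.766 V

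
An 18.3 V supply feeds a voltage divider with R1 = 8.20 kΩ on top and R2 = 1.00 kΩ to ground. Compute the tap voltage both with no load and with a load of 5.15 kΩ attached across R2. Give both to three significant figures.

Open-circuit: V = 18.3 × 1.00/(8.20 + 1.00) = 1.99 V.
With the load, R2 becomes R2‖R_L = 0.8374 kΩ, so V = 18.3 × 0.8374/9.037 = 1.70 V.

Unloaded: 1.99 V; loaded: 1.70 V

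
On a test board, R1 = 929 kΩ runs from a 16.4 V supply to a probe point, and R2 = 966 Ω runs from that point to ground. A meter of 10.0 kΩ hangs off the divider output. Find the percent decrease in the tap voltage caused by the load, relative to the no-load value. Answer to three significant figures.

8.80 %

Unloaded V = 16.4 × 966/930000 = 0.017035 V.
Loaded: R2‖R_L = 880.9 Ω, giving V = 16.4 × 880.9/929900 = 0.015536 V.
Drop = (0.017035 − 0.015536) / 0.017035 = 8.80 %.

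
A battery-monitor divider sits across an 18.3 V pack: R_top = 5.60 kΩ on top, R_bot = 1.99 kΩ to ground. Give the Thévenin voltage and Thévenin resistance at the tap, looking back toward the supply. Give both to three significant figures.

V_th = 4.80 V, R_th = 1.47 kΩ

V_th is the open-circuit tap voltage: 18.3 × 1.99/(5.60 + 1.99) = 4.80 V.
With the supply zeroed, R_top and R_bot appear in parallel from the tap: R_th = R_top‖R_bot = (5.60 × 1.99)/7.590 = 1.47 kΩ.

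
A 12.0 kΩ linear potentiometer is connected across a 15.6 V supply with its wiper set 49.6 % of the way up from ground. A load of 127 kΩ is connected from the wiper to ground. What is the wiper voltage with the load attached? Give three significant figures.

The wiper splits the pot into (1−α)R = 6.048 kΩ above and αR = 5.952 kΩ below.
Lower section ‖ load = 5.686 kΩ.
V_wiper = 15.6 × 5.686/(6.048 + 5.686) = 7.56 V.

V ≈ 7.56 V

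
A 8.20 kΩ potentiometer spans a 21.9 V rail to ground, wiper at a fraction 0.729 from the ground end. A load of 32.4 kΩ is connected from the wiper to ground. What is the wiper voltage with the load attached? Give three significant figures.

V ≈ 15.2 V

The wiper splits the pot into (1−α)R = 2.222 kΩ above and αR = 5.978 kΩ below.
Lower section ‖ load = 5.047 kΩ.
V_wiper = 21.9 × 5.047/(2.222 + 5.047) = 15.2 V.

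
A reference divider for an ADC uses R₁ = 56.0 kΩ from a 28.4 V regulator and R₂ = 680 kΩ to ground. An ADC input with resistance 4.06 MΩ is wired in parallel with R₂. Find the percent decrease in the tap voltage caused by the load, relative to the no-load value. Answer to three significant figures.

1.26 %

The divider's output (Thévenin) resistance is R₁‖R₂ = 51.74 kΩ.
Fractional drop under load = R_th/(R_th + R_L) = 51.74 / (51.74 + 4060) = 0.01258.
So the output falls by 1.26 %.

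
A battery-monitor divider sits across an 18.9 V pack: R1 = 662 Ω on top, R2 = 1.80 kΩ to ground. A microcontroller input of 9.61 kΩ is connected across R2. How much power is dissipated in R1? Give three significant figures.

P ≈ 49.8 mW

Total resistance from the source is R1 + (R2‖R_L) = 2178 Ω, so I = 18.9/2178 Ω = 8.678 mA.
P = I²·R1 = (8.678 mA)² × 662 Ω = 49.8 mW.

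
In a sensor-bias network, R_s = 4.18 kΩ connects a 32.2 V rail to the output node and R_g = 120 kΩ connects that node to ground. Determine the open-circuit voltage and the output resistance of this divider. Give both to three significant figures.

V_th = 31.1 V, R_th = 4.04 kΩ

V_th is the open-circuit tap voltage: 32.2 × 120/(4.18 + 120) = 31.1 V.
With the supply zeroed, R_s and R_g appear in parallel from the tap: R_th = R_s‖R_g = (4.18 × 120)/124.2 = 4.04 kΩ.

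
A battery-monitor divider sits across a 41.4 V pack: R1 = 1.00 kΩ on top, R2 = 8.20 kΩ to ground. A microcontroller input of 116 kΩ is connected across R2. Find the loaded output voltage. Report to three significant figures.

V_out ≈ 36.6 V

The load sits in parallel with R2: R2‖R_L = (8.20 × 116) / (8.20 + 116) = 7.659 kΩ.
V_out = 41.4 × 7.659 / (1.00 + 7.659) = 41.4 × 7.659/8.659 = 36.6 V.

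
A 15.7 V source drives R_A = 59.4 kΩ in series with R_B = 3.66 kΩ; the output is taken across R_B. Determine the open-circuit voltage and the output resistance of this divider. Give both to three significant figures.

V_th = 0.911 V, R_th = 3.45 kΩ

V_th is the open-circuit tap voltage: 15.7 × 3.66/(59.4 + 3.66) = 0.911 V.
With the supply zeroed, R_A and R_B appear in parallel from the tap: R_th = R_A‖R_B = (59.4 × 3.66)/63.06 = 3.45 kΩ.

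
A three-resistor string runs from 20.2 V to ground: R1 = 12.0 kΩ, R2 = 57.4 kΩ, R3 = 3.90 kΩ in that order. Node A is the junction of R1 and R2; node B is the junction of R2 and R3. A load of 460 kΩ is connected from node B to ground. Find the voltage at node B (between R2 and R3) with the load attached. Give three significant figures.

At node B, R3 is in parallel with the load: R3‖R_L = 3.867 kΩ.
Below node A the resistance is R2 + (R3‖R_L) = 61.27 kΩ, so V_A = 20.2 × 61.27/73.27 = 16.89 V.
Then V_B = V_A × (R3‖R_L)/(R2 + R3‖R_L) = 16.89 × 3.867/61.27 = 1.07 V.

V ≈ 1.07 V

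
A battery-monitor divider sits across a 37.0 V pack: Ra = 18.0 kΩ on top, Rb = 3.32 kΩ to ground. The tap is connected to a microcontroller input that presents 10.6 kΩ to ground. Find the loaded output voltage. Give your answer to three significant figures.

The load sits in parallel with Rb: Rb‖R_L = (3.32 × 10.6) / (3.32 + 10.6) = 2.528 kΩ.
V_out = 37.0 × 2.528 / (18.0 + 2.528) = 37.0 × 2.528/20.53 = 4.56 V.
(Unloaded it would have been 5.76 V.)

V_out ≈ 4.56 V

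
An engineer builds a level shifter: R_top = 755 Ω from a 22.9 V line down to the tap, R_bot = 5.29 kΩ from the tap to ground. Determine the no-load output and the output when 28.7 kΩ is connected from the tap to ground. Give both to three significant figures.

Open-circuit: V = 22.9 × 5290/(755 + 5290) = 20.0 V.
With the load, R_bot becomes R_bot‖R_L = 4467 Ω, so V = 22.9 × 4467/5222 = 19.6 V.

Unloaded: 20.0 V; loaded: 19.6 V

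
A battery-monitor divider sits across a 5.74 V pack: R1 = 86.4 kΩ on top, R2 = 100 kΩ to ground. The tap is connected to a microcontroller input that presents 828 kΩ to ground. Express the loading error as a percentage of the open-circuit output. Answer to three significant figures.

5.30 %

The divider's output (Thévenin) resistance is R1‖R2 = 46.35 kΩ.
Fractional drop under load = R_th/(R_th + R_L) = 46.35 / (46.35 + 828) = 0.05301.
So the output falls by 5.30 %.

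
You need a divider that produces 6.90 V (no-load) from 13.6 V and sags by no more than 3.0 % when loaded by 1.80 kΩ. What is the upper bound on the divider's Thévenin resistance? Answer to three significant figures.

R_th ≤ 55.7 Ω

Loading drop = R_th/(R_th + R_L) ≤ 0.0300, so R_th ≤ R_L · ε/(1−ε) = 1.80 kΩ × 0.0300/0.9700 = 55.7 Ω.
(Any R1, R2 with R2/(R1+R2) = 0.507 and R1‖R2 ≤ 55.7 Ω will meet the spec.)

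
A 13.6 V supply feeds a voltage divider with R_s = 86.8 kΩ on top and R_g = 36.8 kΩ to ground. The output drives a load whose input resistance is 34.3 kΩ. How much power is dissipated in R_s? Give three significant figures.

Total resistance from the source is R_s + (R_g‖R_L) = 104.6 kΩ, so I = 13.6/104.6 kΩ = 0.1301 mA.
P = I²·R_s = (0.1301 mA)² × 86.8 kΩ = 1.47 mW.

P ≈ 1.47 mW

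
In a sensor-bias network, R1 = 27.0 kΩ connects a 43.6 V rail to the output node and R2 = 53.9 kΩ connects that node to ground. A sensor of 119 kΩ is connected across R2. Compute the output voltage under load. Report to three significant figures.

The load sits in parallel with R2: R2‖R_L = (53.9 × 119) / (53.9 + 119) = 37.10 kΩ.
V_out = 43.6 × 37.10 / (27.0 + 37.10) = 43.6 × 37.10/64.10 = 25.2 V.

V_out ≈ 25.2 V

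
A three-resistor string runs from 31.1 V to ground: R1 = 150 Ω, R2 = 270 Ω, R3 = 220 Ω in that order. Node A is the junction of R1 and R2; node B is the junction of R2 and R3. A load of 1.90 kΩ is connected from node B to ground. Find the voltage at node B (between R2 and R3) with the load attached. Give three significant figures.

V ≈ 9.94 V

At node B, R3 is in parallel with the load: R3‖R_L = 197.2 Ω.
Below node A the resistance is R2 + (R3‖R_L) = 467.2 Ω, so V_A = 31.1 × 467.2/617.2 = 23.54 V.
Then V_B = V_A × (R3‖R_L)/(R2 + R3‖R_L) = 23.54 × 197.2/467.2 = 9.94 V.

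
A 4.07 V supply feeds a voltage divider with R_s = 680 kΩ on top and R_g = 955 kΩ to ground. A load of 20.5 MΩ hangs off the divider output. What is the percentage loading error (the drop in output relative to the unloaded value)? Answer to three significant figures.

1.90 %

The divider's output (Thévenin) resistance is R_s‖R_g = 397.2 kΩ.
Fractional drop under load = R_th/(R_th + R_L) = 397.2 / (397.2 + 20500) = 0.01901.
So the output falls by 1.90 %.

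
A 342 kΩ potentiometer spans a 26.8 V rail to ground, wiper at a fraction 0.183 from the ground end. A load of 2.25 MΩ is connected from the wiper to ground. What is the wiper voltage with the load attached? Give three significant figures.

V ≈ 4.80 V

The wiper splits the pot into (1−α)R = 279.4 kΩ above and αR = 62.59 kΩ below.
Lower section ‖ load = 60.89 kΩ.
V_wiper = 26.8 × 60.89/(279.4 + 60.89) = 4.80 V.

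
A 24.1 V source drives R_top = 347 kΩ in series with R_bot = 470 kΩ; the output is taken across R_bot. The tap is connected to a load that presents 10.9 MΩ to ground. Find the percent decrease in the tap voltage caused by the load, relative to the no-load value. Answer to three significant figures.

1.80 %

The divider's output (Thévenin) resistance is R_top‖R_bot = 199.6 kΩ.
Fractional drop under load = R_th/(R_th + R_L) = 199.6 / (199.6 + 10900) = 0.01798.
So the output falls by 1.80 %.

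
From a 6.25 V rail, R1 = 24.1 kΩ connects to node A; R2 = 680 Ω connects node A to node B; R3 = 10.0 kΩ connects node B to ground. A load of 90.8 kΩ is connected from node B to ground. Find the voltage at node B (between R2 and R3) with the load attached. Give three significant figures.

At node B, R3 is in parallel with the load: R3‖R_L = 9008 Ω.
Below node A the resistance is R2 + (R3‖R_L) = 9688 Ω, so V_A = 6.25 × 9688/33790 = 1.792 V.
Then V_B = V_A × (R3‖R_L)/(R2 + R3‖R_L) = 1.792 × 9008/9688 = 1.67 V.

V ≈ 1.67 V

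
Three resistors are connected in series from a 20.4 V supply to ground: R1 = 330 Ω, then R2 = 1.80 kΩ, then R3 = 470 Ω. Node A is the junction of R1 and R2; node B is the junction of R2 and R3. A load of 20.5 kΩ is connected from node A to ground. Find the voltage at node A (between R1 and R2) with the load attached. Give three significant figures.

Below node A the series string R2+R3 = 2270 Ω sits in parallel with the 20500 Ω load: 2044 Ω.
V_A = 20.4 × 2044/(330 + 2044) = 17.6 V.

V ≈ 17.6 V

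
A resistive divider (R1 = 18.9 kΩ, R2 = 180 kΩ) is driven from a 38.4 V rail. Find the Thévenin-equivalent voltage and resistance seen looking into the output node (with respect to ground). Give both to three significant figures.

V_th is the open-circuit tap voltage: 38.4 × 180/(18.9 + 180) = 34.8 V.
With the supply zeroed, R1 and R2 appear in parallel from the tap: R_th = R1‖R2 = (18.9 × 180)/198.9 = 17.1 kΩ.

V_th = 34.8 V, R_th = 17.1 kΩ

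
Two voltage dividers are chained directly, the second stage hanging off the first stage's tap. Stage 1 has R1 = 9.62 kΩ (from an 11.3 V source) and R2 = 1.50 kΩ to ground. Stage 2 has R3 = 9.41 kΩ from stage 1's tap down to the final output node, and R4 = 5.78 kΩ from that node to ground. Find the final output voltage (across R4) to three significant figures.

V_out ≈ 0.534 V

Stage 2 presents R3+R4 = 15.19 kΩ as a load on stage 1's tap.
Stage 1's lower leg becomes R2‖(R3+R4) = 1.365 kΩ, so V_mid = 11.3 × 1.365/10.99 = 1.404 V.
Stage 2 is itself unloaded: V_out = V_mid × R4/(R3+R4) = 1.404 × 5.78/15.19 = 0.534 V.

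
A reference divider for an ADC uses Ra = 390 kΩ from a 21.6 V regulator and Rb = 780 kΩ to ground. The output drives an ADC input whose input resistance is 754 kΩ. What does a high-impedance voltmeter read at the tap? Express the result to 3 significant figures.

V_out ≈ 10.7 V

The load sits in parallel with Rb: Rb‖R_L = (780 × 754) / (780 + 754) = 383.4 kΩ.
V_out = 21.6 × 383.4 / (390 + 383.4) = 21.6 × 383.4/773.4 = 10.7 V.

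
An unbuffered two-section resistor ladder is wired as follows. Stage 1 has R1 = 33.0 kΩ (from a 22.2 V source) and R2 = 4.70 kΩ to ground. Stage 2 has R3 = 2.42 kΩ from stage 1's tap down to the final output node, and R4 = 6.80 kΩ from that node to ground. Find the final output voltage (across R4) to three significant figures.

V_out ≈ 1.41 V

Stage 2 presents R3+R4 = 9.220 kΩ as a load on stage 1's tap.
Stage 1's lower leg becomes R2‖(R3+R4) = 3.113 kΩ, so V_mid = 22.2 × 3.113/36.11 = 1.914 V.
Stage 2 is itself unloaded: V_out = V_mid × R4/(R3+R4) = 1.914 × 6.80/9.220 = 1.41 V.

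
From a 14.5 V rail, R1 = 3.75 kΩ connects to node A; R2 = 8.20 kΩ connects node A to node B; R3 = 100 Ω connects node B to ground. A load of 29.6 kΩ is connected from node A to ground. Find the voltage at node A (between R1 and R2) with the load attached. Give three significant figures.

V ≈ 9.19 V

Below node A the series string R2+R3 = 8300 Ω sits in parallel with the 29600 Ω load: 6482 Ω.
V_A = 14.5 × 6482/(3750 + 6482) = 9.19 V.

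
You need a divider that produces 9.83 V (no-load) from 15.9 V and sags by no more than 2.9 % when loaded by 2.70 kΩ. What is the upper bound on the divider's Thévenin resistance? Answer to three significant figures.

Loading drop = R_th/(R_th + R_L) ≤ 0.0290, so R_th ≤ R_L · ε/(1−ε) = 2.70 kΩ × 0.0290/0.9710 = 80.6 Ω.

R_th ≤ 80.6 Ω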